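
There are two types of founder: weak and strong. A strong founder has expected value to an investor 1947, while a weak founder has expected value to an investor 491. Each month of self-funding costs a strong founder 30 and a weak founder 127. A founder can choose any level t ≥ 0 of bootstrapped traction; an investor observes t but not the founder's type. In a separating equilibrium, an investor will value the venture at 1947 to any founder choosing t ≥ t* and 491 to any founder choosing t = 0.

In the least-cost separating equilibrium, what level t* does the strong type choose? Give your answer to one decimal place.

11.5

A weak founder choosing t = 0 receives 491.
Imitating at t* instead would pay 1947 at cost 127·t*, netting 1947 − 127·t*.
Indifference: 491 = 1947 − 127·t*, so t* = (1947 − 491) / 127 ≈ 11.5.
This is the weak type's binding incentive-compatibility constraint; any t ≥ 11.5 sustains separation on that side.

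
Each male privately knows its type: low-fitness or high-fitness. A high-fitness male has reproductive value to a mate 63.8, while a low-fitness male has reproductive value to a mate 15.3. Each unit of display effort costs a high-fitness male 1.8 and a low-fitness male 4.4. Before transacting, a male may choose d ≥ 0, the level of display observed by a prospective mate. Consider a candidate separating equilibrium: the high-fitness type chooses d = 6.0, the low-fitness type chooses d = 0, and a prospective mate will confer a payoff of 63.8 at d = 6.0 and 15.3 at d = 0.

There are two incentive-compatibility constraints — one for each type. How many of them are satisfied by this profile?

1

Low-fitness type: stay at 0 → 15.3; mimic → 63.8 − 4.4 × 6.0 = 37.4. IC fails (15.3 < 37.4).
High-fitness type: signal → 63.8 − 1.8 × 6.0 = 53; deviate to 0 → 15.3. IC holds (53 ≥ 15.3).
1 of 2 constraints hold, so this profile is not an equilibrium.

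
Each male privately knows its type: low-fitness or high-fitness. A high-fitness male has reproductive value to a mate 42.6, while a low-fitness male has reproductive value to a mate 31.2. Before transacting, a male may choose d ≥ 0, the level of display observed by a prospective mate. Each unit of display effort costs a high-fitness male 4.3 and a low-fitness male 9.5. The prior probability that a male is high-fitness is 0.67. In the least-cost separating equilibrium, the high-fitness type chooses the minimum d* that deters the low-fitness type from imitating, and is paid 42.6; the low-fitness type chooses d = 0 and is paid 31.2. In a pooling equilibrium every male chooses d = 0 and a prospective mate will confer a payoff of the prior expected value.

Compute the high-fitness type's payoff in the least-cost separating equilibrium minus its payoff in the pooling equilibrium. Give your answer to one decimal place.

Least-cost separating signal: d* solves 31.2 = 42.6 − 9.5·d*, so d* = (42.6 − 31.2)/9.5 = 1.2.
High-fitness type's separating payoff: 42.6 − 4.3 × d* = 42.6 − 4.3 × (42.6 − 31.2)/9.5 = 42.6 − 49.02/9.5 = 37.44.
Pooling payoff: 0.67 × 42.6 + 0.33 × 31.2 = 38.838.
Difference: 37.44 − 38.838 = -1.398, i.e. -1.4 to one decimal place.
The high-fitness type would prefer the pooling outcome.

-1.4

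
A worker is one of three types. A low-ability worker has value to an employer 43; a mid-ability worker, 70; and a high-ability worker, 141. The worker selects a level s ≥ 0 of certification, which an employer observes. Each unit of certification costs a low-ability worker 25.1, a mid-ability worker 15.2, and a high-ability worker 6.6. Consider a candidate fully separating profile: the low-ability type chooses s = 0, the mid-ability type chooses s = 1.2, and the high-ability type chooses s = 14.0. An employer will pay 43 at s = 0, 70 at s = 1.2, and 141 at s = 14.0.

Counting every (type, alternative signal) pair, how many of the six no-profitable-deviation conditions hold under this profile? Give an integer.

5

High-ability (own payoff 141 − 6.6×14.0 = 48.6): to s=0 gives 43 → no gain ✓; to s=1.2 gives 70 − 6.6×1.2 = 62.08 → profitable ✗.
Low-ability (own payoff 43): to s=1.2 gives 70 − 25.1×1.2 = 39.88 → no gain ✓; to s=14.0 gives 141 − 25.1×14.0 = -210.4 → no gain ✓.
Mid-ability (own payoff 70 − 15.2×1.2 = 51.76): to s=0 gives 43 → no gain ✓; to s=14.0 gives 141 − 15.2×14.0 = -71.8 → no gain ✓.
5 of the 6 constraints hold; not an equilibrium.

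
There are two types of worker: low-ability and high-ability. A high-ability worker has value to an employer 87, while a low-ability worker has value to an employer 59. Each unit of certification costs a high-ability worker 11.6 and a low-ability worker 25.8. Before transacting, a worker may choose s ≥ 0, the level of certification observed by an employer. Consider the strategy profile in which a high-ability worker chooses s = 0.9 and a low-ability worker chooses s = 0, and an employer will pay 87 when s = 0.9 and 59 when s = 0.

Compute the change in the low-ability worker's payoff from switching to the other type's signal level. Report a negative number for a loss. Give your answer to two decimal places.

Playing s = 0 the low-ability worker receives 59.
Deviating to s = 0.9 brings payment 87 at cost 25.8 × 0.9 = 23.22, netting 63.78.
Gain from deviating: 63.78 − 59 = 4.78.
The gain is positive, so the low-ability type's incentive-compatibility constraint is violated — this profile is not a separating equilibrium.

4.78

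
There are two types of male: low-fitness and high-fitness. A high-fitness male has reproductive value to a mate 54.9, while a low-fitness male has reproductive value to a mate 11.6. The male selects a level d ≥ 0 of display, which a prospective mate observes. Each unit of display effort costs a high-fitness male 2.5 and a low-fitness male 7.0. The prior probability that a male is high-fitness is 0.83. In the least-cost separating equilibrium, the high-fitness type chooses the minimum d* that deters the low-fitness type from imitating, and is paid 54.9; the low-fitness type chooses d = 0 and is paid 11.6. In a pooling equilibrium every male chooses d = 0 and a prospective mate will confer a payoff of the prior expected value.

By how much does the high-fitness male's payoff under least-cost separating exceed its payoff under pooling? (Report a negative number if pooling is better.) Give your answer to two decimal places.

Least-cost separating signal: d* solves 11.6 = 54.9 − 7.0·d*, so d* = (54.9 − 11.6)/7.0 ≈ 6.1857.
High-fitness type's separating payoff: 54.9 − 2.5 × d* = 54.9 − 2.5 × (54.9 − 11.6)/7.0 = 54.9 − 108.25/7.0 ≈ 39.4357.
Pooling payoff: 0.83 × 54.9 + 0.17 × 11.6 = 47.539.
Difference: 39.4357 − 47.539 = -8.1033, i.e. -8.10 to two decimal places.
The high-fitness type would prefer the pooling outcome.

-8.10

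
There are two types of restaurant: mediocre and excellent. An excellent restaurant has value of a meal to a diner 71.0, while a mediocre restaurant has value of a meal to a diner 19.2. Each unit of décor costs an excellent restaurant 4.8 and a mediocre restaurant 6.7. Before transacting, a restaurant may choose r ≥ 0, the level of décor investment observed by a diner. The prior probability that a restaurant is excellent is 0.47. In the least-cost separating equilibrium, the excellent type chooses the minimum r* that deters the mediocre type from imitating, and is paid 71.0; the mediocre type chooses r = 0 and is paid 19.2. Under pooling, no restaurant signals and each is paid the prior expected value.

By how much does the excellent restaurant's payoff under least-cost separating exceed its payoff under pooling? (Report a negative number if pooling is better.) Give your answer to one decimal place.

Least-cost separating signal: r* solves 19.2 = 71.0 − 6.7·r*, so r* = (71.0 − 19.2)/6.7 ≈ 7.7313.
Excellent type's separating payoff: 71.0 − 4.8 × r* = 71.0 − 4.8 × (71.0 − 19.2)/6.7 = 71.0 − 248.64/6.7 ≈ 33.890.
Pooling payoff: 0.47 × 71.0 + 0.53 × 19.2 = 43.546.
Difference: 33.890 − 43.546 = -9.656, i.e. -9.7 to one decimal place.
The excellent type would prefer the pooling outcome.

-9.7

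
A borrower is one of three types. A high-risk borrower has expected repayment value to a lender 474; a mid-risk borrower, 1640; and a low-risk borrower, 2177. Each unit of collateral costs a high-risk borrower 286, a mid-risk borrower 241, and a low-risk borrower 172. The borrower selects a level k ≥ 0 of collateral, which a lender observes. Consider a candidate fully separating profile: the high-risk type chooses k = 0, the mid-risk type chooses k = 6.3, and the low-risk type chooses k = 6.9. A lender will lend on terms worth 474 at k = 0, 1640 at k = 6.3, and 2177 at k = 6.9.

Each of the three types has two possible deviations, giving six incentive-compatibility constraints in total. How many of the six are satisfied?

4

High-risk (own payoff 474): to k=6.3 gives 1640 − 286×6.3 = -161.8 → no gain ✓; to k=6.9 gives 2177 − 286×6.9 = 203.6 → no gain ✓.
Mid-risk (own payoff 1640 − 241×6.3 = 121.7): to k=0 gives 474 → profitable ✗; to k=6.9 gives 2177 − 241×6.9 = 514.1 → profitable ✗.
Low-risk (own payoff 2177 − 172×6.9 = 990.2): to k=0 gives 474 → no gain ✓; to k=6.3 gives 1640 − 172×6.3 = 556.4 → no gain ✓.
4 of the 6 constraints hold; not an equilibrium.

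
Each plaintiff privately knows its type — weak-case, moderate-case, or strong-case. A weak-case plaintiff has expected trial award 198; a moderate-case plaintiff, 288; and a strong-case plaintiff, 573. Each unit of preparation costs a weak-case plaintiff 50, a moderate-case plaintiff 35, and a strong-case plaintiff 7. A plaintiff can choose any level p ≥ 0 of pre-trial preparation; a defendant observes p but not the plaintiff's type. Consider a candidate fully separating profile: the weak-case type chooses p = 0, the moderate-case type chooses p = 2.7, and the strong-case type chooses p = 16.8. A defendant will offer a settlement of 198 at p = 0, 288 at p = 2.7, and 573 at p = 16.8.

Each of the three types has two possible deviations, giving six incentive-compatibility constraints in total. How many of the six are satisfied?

Moderate-case (own payoff 288 − 35×2.7 = 193.5): to p=0 gives 198 → profitable ✗; to p=16.8 gives 573 − 35×16.8 = -15 → no gain ✓.
Weak-case (own payoff 198): to p=2.7 gives 288 − 50×2.7 = 153 → no gain ✓; to p=16.8 gives 573 − 50×16.8 = -267 → no gain ✓.
Strong-case (own payoff 573 − 7×16.8 = 455.4): to p=0 gives 198 → no gain ✓; to p=2.7 gives 288 − 7×2.7 = 269.1 → no gain ✓.
5 of the 6 constraints hold; not an equilibrium.

5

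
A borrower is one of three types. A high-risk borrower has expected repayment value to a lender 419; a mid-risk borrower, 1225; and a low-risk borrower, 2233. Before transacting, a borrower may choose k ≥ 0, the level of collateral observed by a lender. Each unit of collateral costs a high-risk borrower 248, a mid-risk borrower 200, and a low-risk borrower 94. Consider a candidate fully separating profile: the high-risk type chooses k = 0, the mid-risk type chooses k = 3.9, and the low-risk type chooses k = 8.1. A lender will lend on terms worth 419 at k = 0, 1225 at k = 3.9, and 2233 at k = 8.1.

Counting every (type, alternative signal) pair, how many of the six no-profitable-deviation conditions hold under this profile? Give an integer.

5

High-risk (own payoff 419): to k=3.9 gives 1225 − 248×3.9 = 257.8 → no gain ✓; to k=8.1 gives 2233 − 248×8.1 = 224.2 → no gain ✓.
Mid-risk (own payoff 1225 − 200×3.9 = 445): to k=0 gives 419 → no gain ✓; to k=8.1 gives 2233 − 200×8.1 = 613 → profitable ✗.
Low-risk (own payoff 2233 − 94×8.1 = 1471.6): to k=0 gives 419 → no gain ✓; to k=3.9 gives 1225 − 94×3.9 = 858.4 → no gain ✓.
5 of the 6 constraints hold; not an equilibrium.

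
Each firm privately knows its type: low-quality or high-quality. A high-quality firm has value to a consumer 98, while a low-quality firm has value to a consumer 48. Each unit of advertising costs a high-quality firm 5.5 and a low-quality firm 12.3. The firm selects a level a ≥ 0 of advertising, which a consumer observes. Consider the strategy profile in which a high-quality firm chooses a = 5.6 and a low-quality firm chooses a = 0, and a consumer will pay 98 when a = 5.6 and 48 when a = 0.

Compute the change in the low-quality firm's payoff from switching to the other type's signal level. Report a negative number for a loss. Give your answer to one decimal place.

-18.9

Playing a = 0 the low-quality firm receives 48.
Deviating to a = 5.6 brings payment 98 at cost 12.3 × 5.6 = 68.88, netting 29.12.
Gain from deviating: 29.12 − 48 = -18.88, i.e. -18.9 to one decimal place.
The gain is negative, so the low-quality type's incentive-compatibility constraint is satisfied.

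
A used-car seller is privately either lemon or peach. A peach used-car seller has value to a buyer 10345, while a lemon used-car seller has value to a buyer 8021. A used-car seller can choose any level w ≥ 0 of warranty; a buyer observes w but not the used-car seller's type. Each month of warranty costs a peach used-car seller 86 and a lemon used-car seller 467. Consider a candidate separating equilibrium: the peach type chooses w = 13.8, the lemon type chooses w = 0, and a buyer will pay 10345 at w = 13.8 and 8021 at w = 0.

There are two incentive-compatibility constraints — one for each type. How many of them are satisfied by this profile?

2

Lemon type: stay at 0 → 8021; mimic → 10345 − 467 × 13.8 = 3900.4. IC holds (8021 ≥ 3900.4).
Peach type: signal → 10345 − 86 × 13.8 = 9158.2; deviate to 0 → 8021. IC holds (9158.2 ≥ 8021).
2 of 2 constraints hold, so this is a separating equilibrium.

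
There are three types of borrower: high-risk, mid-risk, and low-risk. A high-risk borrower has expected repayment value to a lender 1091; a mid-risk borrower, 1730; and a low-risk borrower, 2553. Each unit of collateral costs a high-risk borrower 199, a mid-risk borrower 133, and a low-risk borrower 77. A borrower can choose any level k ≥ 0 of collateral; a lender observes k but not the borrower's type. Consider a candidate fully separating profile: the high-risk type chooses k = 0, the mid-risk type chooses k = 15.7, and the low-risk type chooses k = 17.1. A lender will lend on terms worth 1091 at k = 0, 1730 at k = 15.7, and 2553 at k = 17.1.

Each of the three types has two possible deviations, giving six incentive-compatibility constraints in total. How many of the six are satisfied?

Low-risk (own payoff 2553 − 77×17.1 = 1236.3): to k=0 gives 1091 → no gain ✓; to k=15.7 gives 1730 − 77×15.7 = 521.1 → no gain ✓.
High-risk (own payoff 1091): to k=15.7 gives 1730 − 199×15.7 = -1394.3 → no gain ✓; to k=17.1 gives 2553 − 199×17.1 = -849.9 → no gain ✓.
Mid-risk (own payoff 1730 − 133×15.7 = -358.1): to k=0 gives 1091 → profitable ✗; to k=17.1 gives 2553 − 133×17.1 = 278.7 → profitable ✗.
4 of the 6 constraints hold; not an equilibrium.

4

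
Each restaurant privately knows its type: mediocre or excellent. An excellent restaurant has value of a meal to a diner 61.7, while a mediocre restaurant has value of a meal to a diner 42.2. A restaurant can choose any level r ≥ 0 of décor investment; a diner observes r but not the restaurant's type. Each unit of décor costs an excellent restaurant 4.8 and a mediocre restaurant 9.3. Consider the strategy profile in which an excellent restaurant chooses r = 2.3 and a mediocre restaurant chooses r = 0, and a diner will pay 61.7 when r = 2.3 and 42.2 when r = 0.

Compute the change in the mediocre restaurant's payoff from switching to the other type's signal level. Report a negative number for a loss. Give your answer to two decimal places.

Playing r = 0 the mediocre restaurant receives 42.2.
Deviating to r = 2.3 brings payment 61.7 at cost 9.3 × 2.3 = 21.39, netting 40.31.
Gain from deviating: 40.31 − 42.2 = -1.89.
The gain is negative, so the mediocre type's incentive-compatibility constraint is satisfied.

-1.89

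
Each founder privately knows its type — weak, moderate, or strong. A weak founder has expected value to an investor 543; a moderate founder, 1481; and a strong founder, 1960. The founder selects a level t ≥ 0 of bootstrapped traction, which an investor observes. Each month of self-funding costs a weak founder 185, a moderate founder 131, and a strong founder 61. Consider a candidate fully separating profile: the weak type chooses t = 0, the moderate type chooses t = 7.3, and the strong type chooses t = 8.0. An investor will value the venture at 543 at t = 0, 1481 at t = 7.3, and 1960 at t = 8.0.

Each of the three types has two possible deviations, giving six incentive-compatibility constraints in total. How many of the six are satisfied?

4

Weak (own payoff 543): to t=7.3 gives 1481 − 185×7.3 = 130.5 → no gain ✓; to t=8.0 gives 1960 − 185×8.0 = 480 → no gain ✓.
Moderate (own payoff 1481 − 131×7.3 = 524.7): to t=0 gives 543 → profitable ✗; to t=8.0 gives 1960 − 131×8.0 = 912 → profitable ✗.
Strong (own payoff 1960 − 61×8.0 = 1472): to t=0 gives 543 → no gain ✓; to t=7.3 gives 1481 − 61×7.3 = 1035.7 → no gain ✓.
4 of the 6 constraints hold; not an equilibrium.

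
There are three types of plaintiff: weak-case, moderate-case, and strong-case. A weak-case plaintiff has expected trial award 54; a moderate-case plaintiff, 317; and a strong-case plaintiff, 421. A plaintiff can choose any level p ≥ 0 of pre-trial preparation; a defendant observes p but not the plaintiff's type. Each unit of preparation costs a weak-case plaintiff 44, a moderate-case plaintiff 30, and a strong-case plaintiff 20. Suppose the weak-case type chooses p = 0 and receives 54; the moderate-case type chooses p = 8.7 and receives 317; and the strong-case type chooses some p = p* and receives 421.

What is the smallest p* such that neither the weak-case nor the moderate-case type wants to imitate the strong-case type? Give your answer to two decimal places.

12.17

Moderate-case type (on-path payoff 317 − 30×8.7 = 56) won't mimic when 56 ≥ 421 − 30·p*, i.e. p* ≥ 12.17.
Weak-case type (on-path payoff 54) won't mimic when 54 ≥ 421 − 44·p*, i.e. p* ≥ 8.34.
Both must hold, so p* = max(8.34, 12.17) = 12.17. The moderate-case type's constraint binds.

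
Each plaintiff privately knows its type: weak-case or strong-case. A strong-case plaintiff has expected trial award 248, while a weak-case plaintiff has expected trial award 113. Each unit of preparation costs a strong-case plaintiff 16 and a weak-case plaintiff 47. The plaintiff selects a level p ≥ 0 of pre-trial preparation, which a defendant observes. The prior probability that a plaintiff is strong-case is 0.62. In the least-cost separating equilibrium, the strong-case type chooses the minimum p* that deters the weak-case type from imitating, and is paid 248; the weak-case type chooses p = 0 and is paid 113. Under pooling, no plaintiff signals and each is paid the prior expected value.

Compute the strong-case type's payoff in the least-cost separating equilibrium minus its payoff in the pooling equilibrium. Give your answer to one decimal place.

5.3

Least-cost separating signal: p* solves 113 = 248 − 47·p*, so p* = (248 − 113)/47 ≈ 2.8723.
Strong-case type's separating payoff: 248 − 16 × p* = 248 − 16 × (248 − 113)/47 = 248 − 2160/47 ≈ 202.043.
Pooling payoff: 0.62 × 248 + 0.38 × 113 = 196.7.
Difference: 202.043 − 196.7 = 5.343, i.e. 5.3 to one decimal place.
The strong-case type prefers to separate.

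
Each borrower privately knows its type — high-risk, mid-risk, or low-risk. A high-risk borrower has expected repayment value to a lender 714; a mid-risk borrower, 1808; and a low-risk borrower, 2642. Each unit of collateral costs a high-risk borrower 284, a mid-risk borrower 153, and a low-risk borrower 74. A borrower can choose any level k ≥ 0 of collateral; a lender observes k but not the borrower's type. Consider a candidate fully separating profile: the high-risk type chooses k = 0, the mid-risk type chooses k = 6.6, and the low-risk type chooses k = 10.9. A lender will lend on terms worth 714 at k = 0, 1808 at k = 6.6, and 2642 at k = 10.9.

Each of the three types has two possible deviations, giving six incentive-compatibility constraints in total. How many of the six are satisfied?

High-risk (own payoff 714): to k=6.6 gives 1808 − 284×6.6 = -66.4 → no gain ✓; to k=10.9 gives 2642 − 284×10.9 = -453.6 → no gain ✓.
Low-risk (own payoff 2642 − 74×10.9 = 1835.4): to k=0 gives 714 → no gain ✓; to k=6.6 gives 1808 − 74×6.6 = 1319.6 → no gain ✓.
Mid-risk (own payoff 1808 − 153×6.6 = 798.2): to k=0 gives 714 → no gain ✓; to k=10.9 gives 2642 − 153×10.9 = 974.3 → profitable ✗.
5 of the 6 constraints hold; not an equilibrium.

5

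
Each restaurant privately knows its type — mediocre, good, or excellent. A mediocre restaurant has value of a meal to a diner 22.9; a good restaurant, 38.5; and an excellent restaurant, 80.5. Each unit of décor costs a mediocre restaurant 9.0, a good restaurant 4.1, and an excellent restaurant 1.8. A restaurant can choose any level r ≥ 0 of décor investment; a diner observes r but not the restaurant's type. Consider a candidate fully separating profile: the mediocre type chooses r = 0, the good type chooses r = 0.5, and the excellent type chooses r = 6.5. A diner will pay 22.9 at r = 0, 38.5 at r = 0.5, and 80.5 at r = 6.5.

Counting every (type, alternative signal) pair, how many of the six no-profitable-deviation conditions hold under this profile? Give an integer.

4

Mediocre (own payoff 22.9): to r=0.5 gives 38.5 − 9.0×0.5 = 34 → profitable ✗; to r=6.5 gives 80.5 − 9.0×6.5 = 22 → no gain ✓.
Excellent (own payoff 80.5 − 1.8×6.5 = 68.8): to r=0 gives 22.9 → no gain ✓; to r=0.5 gives 38.5 − 1.8×0.5 = 37.6 → no gain ✓.
Good (own payoff 38.5 − 4.1×0.5 = 36.45): to r=0 gives 22.9 → no gain ✓; to r=6.5 gives 80.5 − 4.1×6.5 = 53.85 → profitable ✗.
4 of the 6 constraints hold; not an equilibrium.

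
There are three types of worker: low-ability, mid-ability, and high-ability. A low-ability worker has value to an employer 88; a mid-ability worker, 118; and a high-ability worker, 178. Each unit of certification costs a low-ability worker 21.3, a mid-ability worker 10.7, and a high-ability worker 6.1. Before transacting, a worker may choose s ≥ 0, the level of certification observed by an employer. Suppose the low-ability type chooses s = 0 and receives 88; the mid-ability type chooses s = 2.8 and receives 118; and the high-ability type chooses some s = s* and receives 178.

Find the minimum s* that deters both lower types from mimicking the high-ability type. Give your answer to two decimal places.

Low-ability type (on-path payoff 88) won't mimic when 88 ≥ 178 − 21.3·s*, i.e. s* ≥ 4.23.
Mid-ability type (on-path payoff 118 − 10.7×2.8 = 88.04) won't mimic when 88.04 ≥ 178 − 10.7·s*, i.e. s* ≥ 8.41.
Both must hold, so s* = max(4.23, 8.41) = 8.41. The mid-ability type's constraint binds.

8.41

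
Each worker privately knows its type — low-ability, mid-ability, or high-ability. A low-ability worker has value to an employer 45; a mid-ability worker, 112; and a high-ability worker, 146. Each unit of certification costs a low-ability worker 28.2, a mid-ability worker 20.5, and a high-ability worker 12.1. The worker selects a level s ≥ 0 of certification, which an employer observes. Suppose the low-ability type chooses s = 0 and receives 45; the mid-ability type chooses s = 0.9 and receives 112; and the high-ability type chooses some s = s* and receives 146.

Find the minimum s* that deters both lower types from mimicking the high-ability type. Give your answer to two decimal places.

3.58

Low-ability type (on-path payoff 45) won't mimic when 45 ≥ 146 − 28.2·s*, i.e. s* ≥ 3.58.
Mid-ability type (on-path payoff 112 − 20.5×0.9 = 93.55) won't mimic when 93.55 ≥ 146 − 20.5·s*, i.e. s* ≥ 2.56.
Both must hold, so s* = max(3.58, 2.56) = 3.58. The low-ability type's constraint binds.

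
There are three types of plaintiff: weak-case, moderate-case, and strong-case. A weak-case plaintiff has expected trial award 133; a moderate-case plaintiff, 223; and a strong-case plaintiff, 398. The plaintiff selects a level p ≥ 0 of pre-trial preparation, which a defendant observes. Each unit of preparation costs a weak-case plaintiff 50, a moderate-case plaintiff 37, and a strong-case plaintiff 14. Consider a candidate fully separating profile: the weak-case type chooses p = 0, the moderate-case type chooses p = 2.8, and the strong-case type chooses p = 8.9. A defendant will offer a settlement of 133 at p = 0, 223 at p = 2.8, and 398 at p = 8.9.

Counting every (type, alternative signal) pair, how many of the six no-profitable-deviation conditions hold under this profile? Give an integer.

Moderate-case (own payoff 223 − 37×2.8 = 119.4): to p=0 gives 133 → profitable ✗; to p=8.9 gives 398 − 37×8.9 = 68.7 → no gain ✓.
Weak-case (own payoff 133): to p=2.8 gives 223 − 50×2.8 = 83 → no gain ✓; to p=8.9 gives 398 − 50×8.9 = -47 → no gain ✓.
Strong-case (own payoff 398 − 14×8.9 = 273.4): to p=0 gives 133 → no gain ✓; to p=2.8 gives 223 − 14×2.8 = 183.8 → no gain ✓.
5 of the 6 constraints hold; not an equilibrium.

5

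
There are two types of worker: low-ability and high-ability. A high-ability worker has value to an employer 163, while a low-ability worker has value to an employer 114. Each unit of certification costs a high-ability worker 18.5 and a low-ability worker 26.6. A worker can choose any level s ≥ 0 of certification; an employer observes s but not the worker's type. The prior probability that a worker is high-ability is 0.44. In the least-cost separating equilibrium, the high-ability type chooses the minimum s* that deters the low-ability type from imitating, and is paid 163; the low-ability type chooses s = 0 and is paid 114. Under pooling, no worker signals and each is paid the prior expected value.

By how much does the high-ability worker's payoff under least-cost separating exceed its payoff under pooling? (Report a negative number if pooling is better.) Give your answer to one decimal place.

-6.6

Least-cost separating signal: s* solves 114 = 163 − 26.6·s*, so s* = (163 − 114)/26.6 ≈ 1.8421.
High-ability type's separating payoff: 163 − 18.5 × s* = 163 − 18.5 × (163 − 114)/26.6 = 163 − 906.5/26.6 ≈ 128.921.
Pooling payoff: 0.44 × 163 + 0.56 × 114 = 135.56.
Difference: 128.921 − 135.56 = -6.639, i.e. -6.6 to one decimal place.
The high-ability type would prefer the pooling outcome.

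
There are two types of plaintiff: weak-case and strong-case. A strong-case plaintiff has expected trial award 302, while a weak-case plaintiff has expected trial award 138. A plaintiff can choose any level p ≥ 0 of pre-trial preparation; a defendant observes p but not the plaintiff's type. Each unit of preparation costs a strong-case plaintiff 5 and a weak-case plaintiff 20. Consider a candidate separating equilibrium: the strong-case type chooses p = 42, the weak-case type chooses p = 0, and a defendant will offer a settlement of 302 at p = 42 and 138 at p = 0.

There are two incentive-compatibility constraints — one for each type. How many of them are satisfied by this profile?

1

Strong-case type: signal → 302 − 5 × 42 = 92; deviate to 0 → 138. IC fails (92 < 138).
Weak-case type: stay at 0 → 138; mimic → 302 − 20 × 42 = -538. IC holds (138 ≥ -538).
1 of 2 constraints hold, so this profile is not an equilibrium.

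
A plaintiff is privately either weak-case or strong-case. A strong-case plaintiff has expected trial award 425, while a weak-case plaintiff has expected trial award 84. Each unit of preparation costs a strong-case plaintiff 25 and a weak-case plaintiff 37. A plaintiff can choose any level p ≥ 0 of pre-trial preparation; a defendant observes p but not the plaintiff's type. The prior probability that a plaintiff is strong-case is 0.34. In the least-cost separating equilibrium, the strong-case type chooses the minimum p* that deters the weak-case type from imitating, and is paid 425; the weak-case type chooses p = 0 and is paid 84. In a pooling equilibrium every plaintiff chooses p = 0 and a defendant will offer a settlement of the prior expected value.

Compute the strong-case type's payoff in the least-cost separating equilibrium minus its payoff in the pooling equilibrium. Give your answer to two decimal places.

Least-cost separating signal: p* solves 84 = 425 − 37·p*, so p* = (425 − 84)/37 ≈ 9.2162.
Strong-case type's separating payoff: 425 − 25 × p* = 425 − 25 × (425 − 84)/37 = 425 − 8525/37 ≈ 194.5946.
Pooling payoff: 0.34 × 425 + 0.66 × 84 = 199.94.
Difference: 194.5946 − 199.94 = -5.3454, i.e. -5.35 to two decimal places.
The strong-case type would prefer the pooling outcome.

-5.35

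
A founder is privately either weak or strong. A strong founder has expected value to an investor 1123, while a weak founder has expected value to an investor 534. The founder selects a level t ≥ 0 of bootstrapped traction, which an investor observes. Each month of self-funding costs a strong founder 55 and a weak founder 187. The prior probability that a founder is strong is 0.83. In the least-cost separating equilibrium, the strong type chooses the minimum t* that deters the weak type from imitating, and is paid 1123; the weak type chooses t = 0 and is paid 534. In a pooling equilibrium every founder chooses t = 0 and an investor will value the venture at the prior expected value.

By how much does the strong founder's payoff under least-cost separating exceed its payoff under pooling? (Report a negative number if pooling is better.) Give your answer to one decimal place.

-73.1

Least-cost separating signal: t* solves 534 = 1123 − 187·t*, so t* = (1123 − 534)/187 ≈ 3.1497.
Strong type's separating payoff: 1123 − 55 × t* = 1123 − 55 × (1123 − 534)/187 = 1123 − 32395/187 ≈ 949.765.
Pooling payoff: 0.83 × 1123 + 0.17 × 534 = 1022.87.
Difference: 949.765 − 1022.87 = -73.105, i.e. -73.1 to one decimal place.
The strong type would prefer the pooling outcome.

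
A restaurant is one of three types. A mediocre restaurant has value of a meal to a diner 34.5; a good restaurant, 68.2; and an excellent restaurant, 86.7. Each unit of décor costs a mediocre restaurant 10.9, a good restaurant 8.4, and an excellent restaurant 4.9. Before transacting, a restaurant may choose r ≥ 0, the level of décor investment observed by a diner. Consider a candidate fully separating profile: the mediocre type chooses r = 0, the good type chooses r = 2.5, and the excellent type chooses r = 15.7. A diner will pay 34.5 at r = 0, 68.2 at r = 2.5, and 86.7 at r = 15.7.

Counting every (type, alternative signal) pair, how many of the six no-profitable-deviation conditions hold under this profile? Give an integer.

3

Good (own payoff 68.2 − 8.4×2.5 = 47.2): to r=0 gives 34.5 → no gain ✓; to r=15.7 gives 86.7 − 8.4×15.7 = -45.18 → no gain ✓.
Excellent (own payoff 86.7 − 4.9×15.7 = 9.77): to r=0 gives 34.5 → profitable ✗; to r=2.5 gives 68.2 − 4.9×2.5 = 55.95 → profitable ✗.
Mediocre (own payoff 34.5): to r=2.5 gives 68.2 − 10.9×2.5 = 40.95 → profitable ✗; to r=15.7 gives 86.7 − 10.9×15.7 = -84.43 → no gain ✓.
3 of the 6 constraints hold; not an equilibrium.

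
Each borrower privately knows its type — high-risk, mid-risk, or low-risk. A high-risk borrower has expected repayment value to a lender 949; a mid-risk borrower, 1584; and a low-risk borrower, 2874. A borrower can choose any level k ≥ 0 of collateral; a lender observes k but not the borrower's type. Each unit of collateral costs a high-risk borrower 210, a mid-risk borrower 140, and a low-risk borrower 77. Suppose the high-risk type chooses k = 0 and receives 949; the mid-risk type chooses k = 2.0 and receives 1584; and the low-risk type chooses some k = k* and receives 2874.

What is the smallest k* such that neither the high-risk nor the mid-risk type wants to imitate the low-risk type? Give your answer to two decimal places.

Mid-risk type (on-path payoff 1584 − 140×2.0 = 1304) won't mimic when 1304 ≥ 2874 − 140·k*, i.e. k* ≥ 11.21.
High-risk type (on-path payoff 949) won't mimic when 949 ≥ 2874 − 210·k*, i.e. k* ≥ 9.17.
Both must hold, so k* = max(9.17, 11.21) = 11.21. The mid-risk type's constraint binds.

11.21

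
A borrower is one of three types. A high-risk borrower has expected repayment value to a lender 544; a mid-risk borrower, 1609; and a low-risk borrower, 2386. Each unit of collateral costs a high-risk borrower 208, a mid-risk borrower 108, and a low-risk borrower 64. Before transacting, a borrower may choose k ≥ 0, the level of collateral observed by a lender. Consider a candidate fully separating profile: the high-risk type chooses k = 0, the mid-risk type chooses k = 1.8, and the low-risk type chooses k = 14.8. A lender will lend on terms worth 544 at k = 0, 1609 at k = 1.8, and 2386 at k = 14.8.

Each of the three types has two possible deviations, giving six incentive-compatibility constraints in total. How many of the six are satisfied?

High-risk (own payoff 544): to k=1.8 gives 1609 − 208×1.8 = 1234.6 → profitable ✗; to k=14.8 gives 2386 − 208×14.8 = -692.4 → no gain ✓.
Low-risk (own payoff 2386 − 64×14.8 = 1438.8): to k=0 gives 544 → no gain ✓; to k=1.8 gives 1609 − 64×1.8 = 1493.8 → profitable ✗.
Mid-risk (own payoff 1609 − 108×1.8 = 1414.6): to k=0 gives 544 → no gain ✓; to k=14.8 gives 2386 − 108×14.8 = 787.6 → no gain ✓.
4 of the 6 constraints hold; not an equilibrium.

4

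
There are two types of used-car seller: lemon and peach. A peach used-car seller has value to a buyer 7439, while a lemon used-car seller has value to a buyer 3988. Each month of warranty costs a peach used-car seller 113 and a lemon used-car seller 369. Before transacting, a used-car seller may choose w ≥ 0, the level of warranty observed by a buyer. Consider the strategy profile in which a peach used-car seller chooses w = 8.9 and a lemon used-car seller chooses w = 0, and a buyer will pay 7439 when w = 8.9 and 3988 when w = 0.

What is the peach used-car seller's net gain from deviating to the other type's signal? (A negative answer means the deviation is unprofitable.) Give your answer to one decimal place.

-2445.3

Playing w = 8.9 the peach used-car seller receives 7439 − 113 × 8.9 = 6433.3.
Deviating to w = 0 yields 3988 instead.
Gain from deviating: 3988 − 6433.3 = -2445.3.
The gain is negative, so the peach type's incentive-compatibility constraint is satisfied.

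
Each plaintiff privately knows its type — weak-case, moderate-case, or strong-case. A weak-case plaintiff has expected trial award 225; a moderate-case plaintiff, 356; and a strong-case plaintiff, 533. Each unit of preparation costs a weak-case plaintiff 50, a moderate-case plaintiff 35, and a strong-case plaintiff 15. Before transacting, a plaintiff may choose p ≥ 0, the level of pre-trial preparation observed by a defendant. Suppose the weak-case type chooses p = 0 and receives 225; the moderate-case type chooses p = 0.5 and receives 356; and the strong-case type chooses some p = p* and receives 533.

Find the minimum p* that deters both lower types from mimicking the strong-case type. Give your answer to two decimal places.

Weak-case type (on-path payoff 225) won't mimic when 225 ≥ 533 − 50·p*, i.e. p* ≥ 6.16.
Moderate-case type (on-path payoff 356 − 35×0.5 = 338.5) won't mimic when 338.5 ≥ 533 − 35·p*, i.e. p* ≥ 5.56.
Both must hold, so p* = max(6.16, 5.56) = 6.16. The weak-case type's constraint binds.

6.16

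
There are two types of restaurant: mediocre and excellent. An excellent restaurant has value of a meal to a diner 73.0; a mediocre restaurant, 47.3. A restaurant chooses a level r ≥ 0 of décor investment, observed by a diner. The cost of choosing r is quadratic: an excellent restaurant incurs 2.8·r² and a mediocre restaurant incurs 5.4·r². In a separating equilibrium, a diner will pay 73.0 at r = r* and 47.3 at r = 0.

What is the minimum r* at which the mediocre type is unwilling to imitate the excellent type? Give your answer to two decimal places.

2.18

The mediocre type at r = 0 receives 47.3; imitating at r* yields 73.0 − 5.4·r*².
Indifference: 47.3 = 73.0 − 5.4·r*², so r*² = (73.0 − 47.3) / 5.4 ≈ 4.7593.
r* = √4.7593 ≈ 2.18.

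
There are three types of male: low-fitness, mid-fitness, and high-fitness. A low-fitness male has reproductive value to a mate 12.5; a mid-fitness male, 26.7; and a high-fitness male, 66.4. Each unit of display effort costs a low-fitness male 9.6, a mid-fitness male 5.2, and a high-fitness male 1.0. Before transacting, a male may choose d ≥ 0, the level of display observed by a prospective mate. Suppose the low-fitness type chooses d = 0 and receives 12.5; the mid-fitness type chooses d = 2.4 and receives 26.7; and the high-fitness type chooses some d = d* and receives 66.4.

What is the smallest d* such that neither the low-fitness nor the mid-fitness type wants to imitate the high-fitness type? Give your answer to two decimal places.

10.03

Mid-fitness type (on-path payoff 26.7 − 5.2×2.4 = 14.22) won't mimic when 14.22 ≥ 66.4 − 5.2·d*, i.e. d* ≥ 10.03.
Low-fitness type (on-path payoff 12.5) won't mimic when 12.5 ≥ 66.4 − 9.6·d*, i.e. d* ≥ 5.61.
Both must hold, so d* = max(5.61, 10.03) = 10.03. The mid-fitness type's constraint binds.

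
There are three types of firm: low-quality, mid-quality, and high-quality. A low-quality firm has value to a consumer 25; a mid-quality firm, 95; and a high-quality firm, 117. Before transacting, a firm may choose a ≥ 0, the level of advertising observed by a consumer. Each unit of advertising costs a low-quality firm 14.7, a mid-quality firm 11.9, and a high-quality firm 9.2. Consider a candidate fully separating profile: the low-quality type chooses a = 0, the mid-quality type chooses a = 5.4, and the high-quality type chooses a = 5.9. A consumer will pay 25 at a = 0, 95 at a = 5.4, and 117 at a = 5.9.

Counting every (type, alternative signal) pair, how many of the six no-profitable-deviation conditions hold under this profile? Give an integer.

4

Mid-quality (own payoff 95 − 11.9×5.4 = 30.74): to a=0 gives 25 → no gain ✓; to a=5.9 gives 117 − 11.9×5.9 = 46.79 → profitable ✗.
Low-quality (own payoff 25): to a=5.4 gives 95 − 14.7×5.4 = 15.62 → no gain ✓; to a=5.9 gives 117 − 14.7×5.9 = 30.27 → profitable ✗.
High-quality (own payoff 117 − 9.2×5.9 = 62.72): to a=0 gives 25 → no gain ✓; to a=5.4 gives 95 − 9.2×5.4 = 45.32 → no gain ✓.
4 of the 6 constraints hold; not an equilibrium.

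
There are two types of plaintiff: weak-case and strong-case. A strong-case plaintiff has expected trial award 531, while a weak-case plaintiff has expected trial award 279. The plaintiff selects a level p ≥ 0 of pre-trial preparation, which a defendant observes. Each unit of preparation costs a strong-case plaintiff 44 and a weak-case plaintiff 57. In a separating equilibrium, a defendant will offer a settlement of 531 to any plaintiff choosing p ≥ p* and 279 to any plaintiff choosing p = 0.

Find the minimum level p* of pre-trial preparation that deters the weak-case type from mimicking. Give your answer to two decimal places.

A weak-case plaintiff choosing p = 0 receives 279.
Imitating at p* instead would pay 531 at cost 57·p*, netting 531 − 57·p*.
Indifference: 279 = 531 − 57·p*, so p* = (531 − 279) / 57 ≈ 4.42.
At p* the weak-case type's incentive constraint just binds; the strong-case type strictly prefers p* since its per-unit cost is lower.

4.42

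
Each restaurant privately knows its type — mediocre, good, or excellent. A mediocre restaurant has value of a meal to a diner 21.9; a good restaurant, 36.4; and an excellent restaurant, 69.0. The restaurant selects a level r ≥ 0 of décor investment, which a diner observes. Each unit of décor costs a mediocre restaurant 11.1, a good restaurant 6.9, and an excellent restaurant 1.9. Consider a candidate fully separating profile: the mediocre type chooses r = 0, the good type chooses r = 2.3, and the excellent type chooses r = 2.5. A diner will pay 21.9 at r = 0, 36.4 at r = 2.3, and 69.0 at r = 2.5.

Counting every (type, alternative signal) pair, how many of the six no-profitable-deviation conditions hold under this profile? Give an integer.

3

Mediocre (own payoff 21.9): to r=2.3 gives 36.4 − 11.1×2.3 = 10.87 → no gain ✓; to r=2.5 gives 69.0 − 11.1×2.5 = 41.25 → profitable ✗.
Good (own payoff 36.4 − 6.9×2.3 = 20.53): to r=0 gives 21.9 → profitable ✗; to r=2.5 gives 69.0 − 6.9×2.5 = 51.75 → profitable ✗.
Excellent (own payoff 69.0 − 1.9×2.5 = 64.25): to r=0 gives 21.9 → no gain ✓; to r=2.3 gives 36.4 − 1.9×2.3 = 32.03 → no gain ✓.
3 of the 6 constraints hold; not an equilibrium.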